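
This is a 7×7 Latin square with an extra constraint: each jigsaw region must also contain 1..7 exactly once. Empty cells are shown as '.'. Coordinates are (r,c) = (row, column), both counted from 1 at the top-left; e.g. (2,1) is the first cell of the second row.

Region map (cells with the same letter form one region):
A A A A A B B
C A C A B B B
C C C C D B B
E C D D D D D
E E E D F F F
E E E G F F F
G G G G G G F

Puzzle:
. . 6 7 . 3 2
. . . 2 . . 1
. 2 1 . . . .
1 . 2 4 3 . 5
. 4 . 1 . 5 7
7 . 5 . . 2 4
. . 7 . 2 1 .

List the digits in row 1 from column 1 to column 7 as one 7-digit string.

5167432

(3,7) = 6: row 3 has {1,2}; col 7 has {1,2,4,5,7}; region has {1,2,3} → only 6 remains.
(5,3) = 3: row 5 has {1,4,5,7}; col 3 has {1,2,5,6,7}; region has {1,4,5,7} → only 3 remains.
(5,5) = 6: row 5 has {1,3,4,5,7}; col 5 has {2,3}; region has {2,4,5,7} → only 6 remains.
(6,2) = 6: row 6 has {2,4,5,7}; col 2 has {2,4}; region has {1,3,4,5,7} → only 6 remains.
(6,4) = 3: row 6 has {2,4,5,6,7}; col 4 has {1,2,4,7}; region has {1,2,7} → only 3 remains.
(6,5) = 1: row 6 has {2,3,4,5,6,7}; col 5 has {2,3,6}; region has {2,4,5,6,7} → only 1 remains.
(7,2) = 5: row 7 has {1,2,7}; col 2 has {2,4,6}; region has {1,2,3,7} → only 5 remains.
(7,4) = 6: row 7 has {1,2,5,7}; col 4 has {1,2,3,4,7}; region has {1,2,3,5,7} → only 6 remains.
(7,7) = 3: row 7 has {1,2,5,6,7}; col 7 has {1,2,4,5,6,7}; region has {1,2,4,5,6,7} → only 3 remains.
(1,2) = 1: row 1 has {2,3,6,7}; col 2 has {2,4,5,6}; region has {2,6,7} → only 1 remains.
(2,2) = 3: row 2 has {1,2}; col 2 has {1,2,4,5,6}; region has {1,2,6,7} → only 3 remains.
(2,3) = 4: row 2 has {1,2,3}; col 3 has {1,2,3,5,6,7}; region has {1,2} → only 4 remains.
(2,6) = 7: row 2 has {1,2,3,4}; col 6 has {1,2,3,5}; region has {1,2,3,6} → only 7 remains.
(3,4) = 5: row 3 has {1,2,6}; col 4 has {1,2,3,4,6,7}; region has {1,2,4} → only 5 remains.
(3,5) = 7: row 3 has {1,2,5,6}; col 5 has {1,2,3,6}; region has {1,2,3,4,5} → only 7 remains.
(3,6) = 4: row 3 has {1,2,5,6,7}; col 6 has {1,2,3,5,7}; region has {1,2,3,6,7} → only 4 remains.
(4,2) = 7: row 4 has {1,2,3,4,5}; col 2 has {1,2,3,4,5,6}; region has {1,2,4,5} → only 7 remains.
(4,6) = 6: row 4 has {1,2,3,4,5,7}; col 6 has {1,2,3,4,5,7}; region has {1,2,3,4,5,7} → only 6 remains.
(5,1) = 2: row 5 has {1,3,4,5,6,7}; col 1 has {1,7}; region has {1,3,4,5,6,7} → only 2 remains.
(7,1) = 4: row 7 has {1,2,3,5,6,7}; col 1 has {1,2,7}; region has {1,2,3,5,6,7} → only 4 remains.
(1,1) = 5: row 1 has {1,2,3,6,7}; col 1 has {1,2,4,7}; region has {1,2,3,6,7} → only 5 remains.
(1,5) = 4: row 1 has {1,2,3,5,6,7}; col 5 has {1,2,3,6,7}; region has {1,2,3,5,6,7} → only 4 remains.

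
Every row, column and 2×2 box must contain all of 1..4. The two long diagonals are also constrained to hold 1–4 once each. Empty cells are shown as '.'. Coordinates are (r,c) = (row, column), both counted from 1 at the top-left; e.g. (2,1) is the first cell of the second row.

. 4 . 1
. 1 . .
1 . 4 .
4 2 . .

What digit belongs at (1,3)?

(3,2) = 3 (sole candidate).
(3,4) = 2 (sole candidate).
(4,4) = 3 (sole candidate).
(1,1) = 2 (sole candidate).
(1,3) = 3: row 1 has {1,2,4}; col 3 has {4}; box has {1} → only 3 remains.

3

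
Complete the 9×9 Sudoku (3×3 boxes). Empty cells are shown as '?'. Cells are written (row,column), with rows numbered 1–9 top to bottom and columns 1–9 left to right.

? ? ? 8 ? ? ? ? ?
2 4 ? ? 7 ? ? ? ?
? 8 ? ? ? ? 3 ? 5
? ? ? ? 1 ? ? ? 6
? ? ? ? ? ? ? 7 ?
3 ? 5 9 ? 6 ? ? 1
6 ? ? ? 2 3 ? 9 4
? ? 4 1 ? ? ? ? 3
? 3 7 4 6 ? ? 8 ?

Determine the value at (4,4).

(9,9) = 2 (sole candidate).
(3,1) = 7 (hidden single in row 3).
(6,2) = 7 (hidden single in row 6).
(7,3) = 8 (hidden single in row 7).
(8,2) = 2 (hidden single in row 8).
(4,2) = 9 (sole candidate).
(4,3) = 2 (sole candidate).
(4,8) = 3 (hidden single in column 8).
(8,8) = 5 (hidden single in column 8).
(8,1) = 9 (sole candidate).
(8,5) = 8 (sole candidate).
(8,6) = 7 (sole candidate).
(8,7) = 6 (sole candidate).
(9,7) = 1 (sole candidate).
(6,5) = 4 (sole candidate).
(6,8) = 2 (sole candidate).
(7,4) = 5 (sole candidate).
(7,7) = 7 (sole candidate).
(9,1) = 5 (sole candidate).
(9,6) = 9 (sole candidate).
(1,1) = 1 (sole candidate).
(3,5) = 9 (sole candidate).
(4,4) = 7: row 4 has {1,2,3,6,9}; col 4 has {1,4,5,8,9}; box has {1,4,6,9} → only 7 remains.

7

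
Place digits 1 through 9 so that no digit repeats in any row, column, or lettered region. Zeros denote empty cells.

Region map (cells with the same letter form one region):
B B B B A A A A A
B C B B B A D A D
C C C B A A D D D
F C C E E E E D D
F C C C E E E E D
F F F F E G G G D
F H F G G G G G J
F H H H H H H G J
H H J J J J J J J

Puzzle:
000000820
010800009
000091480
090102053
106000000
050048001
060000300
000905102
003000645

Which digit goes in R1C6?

R4C7 = 7 (sole candidate).
R5C9 = 7 (sole candidate).
R7C9 = 8 (sole candidate).
R9C4 = 7 (sole candidate).
R9C5 = 1 (sole candidate).
R9C6 = 9 (sole candidate).
R2C7 = 2 (sole candidate).
R3C9 = 6 (sole candidate).
R5C6 = 3 (sole candidate).
R5C8 = 9 (sole candidate).
R6C7 = 9 (sole candidate).
R1C9 = 4 (sole candidate).
R5C7 = 5 (sole candidate).
R5C5 = 8 (sole candidate).
R4C5 = 6 (sole candidate).
R1C3 = 1 (hidden single in row 1).
R1C1 = 9 (hidden single in row 1).
R7C8 = 1 (hidden single in row 7).
R7C3 = 9 (hidden single in row 7).
R7C5 = 2 (hidden single in column 5).
R7C4 = 5 (hidden single in row 7).
R1C5 = 5 (hidden single in row 1).
R5C4 = 4 (hidden single in column 4).
R4C3 = 8 (sole candidate).
R5C2 = 2 (sole candidate).
R9C2 = 8 (sole candidate).
R4C1 = 4 (sole candidate).
R7C1 = 7 (sole candidate).
R7C6 = 4 (sole candidate).
R9C1 = 2 (sole candidate).
R6C3 = 2 (sole candidate).
R2C3 = 4 (hidden single in row 2).
R8C3 = 7 (sole candidate).
R8C5 = 3 (sole candidate).
R8C8 = 6 (sole candidate).
R2C5 = 7 (sole candidate).
R2C6 = 6 (sole candidate).
R2C8 = 3 (sole candidate).
R3C3 = 5 (sole candidate).
R6C8 = 7 (sole candidate).
R8C1 = 8 (sole candidate).
R8C2 = 4 (sole candidate).
R1C2 = 3 (sole candidate).
R1C4 = 6 (sole candidate).
R1C6 = 7: row 1 has {1,2,3,4,5,6,8,9}; col 6 has {1,2,3,4,5,6,8,9}; region has {1,2,3,4,5,6,8,9} → only 7 remains.

7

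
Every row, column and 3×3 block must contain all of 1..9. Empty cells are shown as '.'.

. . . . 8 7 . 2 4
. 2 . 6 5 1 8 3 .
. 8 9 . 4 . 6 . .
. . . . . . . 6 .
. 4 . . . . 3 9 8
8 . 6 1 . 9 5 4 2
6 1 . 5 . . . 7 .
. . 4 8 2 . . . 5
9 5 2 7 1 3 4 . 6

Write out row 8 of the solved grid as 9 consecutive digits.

374826915

r2c3 = 7 (sole candidate).
r2c9 = 9 (sole candidate).
r3c6 = 2 (sole candidate).
r5c4 = 2 (sole candidate).
r7c5 = 9 (sole candidate).
r7c6 = 4 (sole candidate).
r7c7 = 2 (sole candidate).
r7c9 = 3 (sole candidate).
r8c6 = 6: row 8 has {2,4,5,8}; col 6 has {1,2,3,4,7,9}; box has {1,2,3,4,5,7,8,9} → only 6 remains.
r8c8 = 1: row 8 has {2,4,5,6,8}; col 8 has {2,3,4,6,7,9}; box has {2,3,4,5,6,7} → only 1 remains.
r9c8 = 8 (sole candidate).
r1c7 = 1 (sole candidate).
r2c1 = 4 (sole candidate).
r3c4 = 3 (sole candidate).
r3c8 = 5 (sole candidate).
r3c9 = 7 (sole candidate).
r4c4 = 4 (sole candidate).
r4c7 = 7 (sole candidate).
r4c9 = 1 (sole candidate).
r5c6 = 5 (sole candidate).
r7c3 = 8 (sole candidate).
r8c7 = 9: row 8 has {1,2,4,5,6,8}; col 7 has {1,2,3,4,5,6,7,8}; box has {1,2,3,4,5,6,7,8} → only 9 remains.
r1c4 = 9 (sole candidate).
r3c1 = 1 (sole candidate).
r4c5 = 3 (sole candidate).
r4c6 = 8 (sole candidate).
r5c1 = 7 (sole candidate).
r5c3 = 1 (sole candidate).
r5c5 = 6 (sole candidate).
r6c2 = 3 (sole candidate).
r6c5 = 7 (sole candidate).
r8c1 = 3: row 8 has {1,2,4,5,6,8,9}; col 1 has {1,4,6,7,8,9}; box has {1,2,4,5,6,8,9} → only 3 remains.
r8c2 = 7: row 8 has {1,2,3,4,5,6,8,9}; col 2 has {1,2,3,4,5,8}; box has {1,2,3,4,5,6,8,9} → only 7 remains.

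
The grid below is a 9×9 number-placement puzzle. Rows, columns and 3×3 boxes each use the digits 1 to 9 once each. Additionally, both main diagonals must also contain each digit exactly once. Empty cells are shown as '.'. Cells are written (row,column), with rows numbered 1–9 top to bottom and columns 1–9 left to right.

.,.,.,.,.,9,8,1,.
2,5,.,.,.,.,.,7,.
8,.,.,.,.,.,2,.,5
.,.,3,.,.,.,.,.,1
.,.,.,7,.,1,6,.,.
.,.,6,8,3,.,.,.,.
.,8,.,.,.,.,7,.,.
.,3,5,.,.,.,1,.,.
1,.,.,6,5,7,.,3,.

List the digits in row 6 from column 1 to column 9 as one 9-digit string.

916834527

(1,4) = 5: in row 1, 5 can only go here (every other open cell in that row sees a 5).
(1,5) = 2: in row 1, 2 can only go here (every other open cell in that row sees a 2).
(1,1) = 3: in row 1, 3 can only go here (every other open cell in that row sees a 3).
(4,8) = 8: in row 4, 8 can only go here (every other open cell in that row sees an 8).
(5,9) = 3: in row 5, 3 can only go here (every other open cell in that row sees a 3).
(5,3) = 8: in row 5, 8 can only go here (every other open cell in that row sees an 8).
(6,2) = 1: in row 6, 1 can only go here (every other open cell in that row sees a 1).
(7,8) = 5: in row 7, 5 can only go here (every other open cell in that row sees a 5).
(5,1) = 5: in row 5, 5 can only go here (every other open cell in that row sees a 5).
(6,7) = 5: in row 6, 5 can only go here (every other open cell in that row sees a 5).
(4,6) = 5: in row 4, 5 can only go here (every other open cell in that row sees a 5).
(4,5) = 6: in row 4, 6 can only go here (every other open cell in that row sees a 6).
(8,1) = 7: in row 8, 7 can only go here (every other open cell in that row sees a 7).
(4,2) = 7: in row 4, 7 can only go here (every other open cell in that row sees a 7).
(1,3) = 7: in row 1, 7 can only go here (every other open cell in that row sees a 7).
(3,5) = 7: in row 3, 7 can only go here (every other open cell in that row sees a 7).
(4,4) = 2: in row 4, 2 can only go here (every other open cell in that row sees a 2).
(6,6) = 4: row 6 has {1,3,5,6,8}; col 6 has {1,5,7,9}; box has {1,2,3,5,6,7,8}; main diagonal has {2,3,5,7} → only 4 remains.
(5,5) = 9: row 5 has {1,3,5,6,7,8}; col 5 has {2,3,5,6,7}; box has {1,2,3,4,5,6,7,8}; main diagonal has {2,3,4,5,7}; anti-diagonal has {1,2,3,5,7,8} → only 9 remains.
(6,1) = 9: row 6 has {1,3,4,5,6,8}; col 1 has {1,2,3,5,7,8}; box has {1,3,5,6,7,8} → only 9 remains.
(6,8) = 2: row 6 has {1,3,4,5,6,8,9}; col 8 has {1,3,5,7,8}; box has {1,3,5,6,8} → only 2 remains.
(6,9) = 7: row 6 has {1,2,3,4,5,6,8,9}; col 9 has {1,3,5}; box has {1,2,3,5,6,8} → only 7 remains.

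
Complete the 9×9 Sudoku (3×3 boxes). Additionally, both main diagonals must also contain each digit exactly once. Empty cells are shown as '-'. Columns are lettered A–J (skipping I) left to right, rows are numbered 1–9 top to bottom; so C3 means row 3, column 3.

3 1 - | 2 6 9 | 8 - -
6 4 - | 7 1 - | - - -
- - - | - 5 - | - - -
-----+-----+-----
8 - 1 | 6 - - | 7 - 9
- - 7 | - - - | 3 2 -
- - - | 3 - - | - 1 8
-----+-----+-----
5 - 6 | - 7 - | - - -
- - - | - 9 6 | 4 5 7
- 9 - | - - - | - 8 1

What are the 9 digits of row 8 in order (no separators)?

C1 = 5: row 1 has {1,2,3,6,8,9}; col 3 has {1,6,7}; box has {1,3,4,6} → only 5 remains.
J1 = 4: row 1 has {1,2,3,5,6,8,9}; col 9 has {1,7,8,9}; box has {8}; anti-diagonal has {3,6} → only 4 remains.
H2 = 9: row 2 has {1,4,6,7}; col 8 has {1,2,5,8}; box has {4,8}; anti-diagonal has {3,4,6} → only 9 remains.
H4 = 4: row 4 has {1,6,7,8,9}; col 8 has {1,2,5,8,9}; box has {1,2,3,7,8,9} → only 4 remains.
E5 = 8: row 5 has {2,3,7}; col 5 has {1,5,6,7,9}; box has {3,6}; main diagonal has {1,3,4,5,6}; anti-diagonal has {3,4,6,9} → only 8 remains.
H7 = 3: row 7 has {5,6,7}; col 8 has {1,2,4,5,8,9}; box has {1,4,5,7,8} → only 3 remains.
J7 = 2: row 7 has {3,5,6,7}; col 9 has {1,4,7,8,9}; box has {1,3,4,5,7,8} → only 2 remains.
B8 = 2: row 8 has {4,5,6,7,9}; col 2 has {1,4,9}; box has {5,6,9}; anti-diagonal has {3,4,6,8,9} → only 2 remains.
A9 = 7: row 9 has {1,8,9}; col 1 has {3,5,6,8}; box has {2,5,6,9}; anti-diagonal has {2,3,4,6,8,9} → only 7 remains.
G9 = 6: row 9 has {1,7,8,9}; col 7 has {3,4,7,8}; box has {1,2,3,4,5,7,8} → only 6 remains.
H1 = 7: row 1 has {1,2,3,4,5,6,8,9}; col 8 has {1,2,3,4,5,8,9}; box has {4,8,9} → only 7 remains.
G3 = 1: row 3 has {5}; col 7 has {3,4,6,7,8}; box has {4,7,8,9}; anti-diagonal has {2,3,4,6,7,8,9} → only 1 remains.
H3 = 6: row 3 has {1,5}; col 8 has {1,2,3,4,5,7,8,9}; box has {1,4,7,8,9} → only 6 remains.
J3 = 3: row 3 has {1,5,6}; col 9 has {1,2,4,7,8,9}; box has {1,4,6,7,8,9} → only 3 remains.
E4 = 2: row 4 has {1,4,6,7,8,9}; col 5 has {1,5,6,7,8,9}; box has {3,6,8} → only 2 remains.
F4 = 5: row 4 has {1,2,4,6,7,8,9}; col 6 has {6,9}; box has {2,3,6,8}; anti-diagonal has {1,2,3,4,6,7,8,9} → only 5 remains.
E6 = 4: row 6 has {1,3,8}; col 5 has {1,2,5,6,7,8,9}; box has {2,3,5,6,8} → only 4 remains.
F6 = 7: row 6 has {1,3,4,8}; col 6 has {5,6,9}; box has {2,3,4,5,6,8}; main diagonal has {1,3,4,5,6,8} → only 7 remains.
G6 = 5: row 6 has {1,3,4,7,8}; col 7 has {1,3,4,6,7,8}; box has {1,2,3,4,7,8,9} → only 5 remains.
B7 = 8: row 7 has {2,3,5,6,7}; col 2 has {1,2,4,9}; box has {2,5,6,7,9} → only 8 remains.
G7 = 9: row 7 has {2,3,5,6,7,8}; col 7 has {1,3,4,5,6,7,8}; box has {1,2,3,4,5,6,7,8}; main diagonal has {1,3,4,5,6,7,8} → only 9 remains.
A8 = 1: row 8 has {2,4,5,6,7,9}; col 1 has {3,5,6,7,8}; box has {2,5,6,7,8,9} → only 1 remains.
C8 = 3: row 8 has {1,2,4,5,6,7,9}; col 3 has {1,5,6,7}; box has {1,2,5,6,7,8,9} → only 3 remains.
D8 = 8: row 8 has {1,2,3,4,5,6,7,9}; col 4 has {2,3,6,7}; box has {6,7,9} → only 8 remains.

123896457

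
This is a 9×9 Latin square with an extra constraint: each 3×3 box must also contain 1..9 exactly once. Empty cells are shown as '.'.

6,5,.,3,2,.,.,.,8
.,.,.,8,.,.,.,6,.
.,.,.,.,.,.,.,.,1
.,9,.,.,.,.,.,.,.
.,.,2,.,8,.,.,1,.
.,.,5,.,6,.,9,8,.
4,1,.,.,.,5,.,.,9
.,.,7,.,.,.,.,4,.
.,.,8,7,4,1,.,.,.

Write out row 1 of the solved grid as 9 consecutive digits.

651324798

row 7, column 5 = 3 (sole candidate).
row 8, column 5 = 9 (sole candidate).
row 7, column 3 = 6 (sole candidate).
row 7, column 4 = 2 (sole candidate).
row 7, column 8 = 7 (sole candidate).
row 8, column 4 = 6 (sole candidate).
row 8, column 6 = 8 (sole candidate).
row 1, column 8 = 9: row 1 has {2,3,5,6,8}; col 8 has {1,4,6,7,8}; box has {1,6,8} → only 9 remains.
row 7, column 7 = 8 (sole candidate).
row 1, column 3 = 1: in row 1, 1 can only go here (every other open cell in that row sees a 1).
row 2, column 5 = 1 (hidden single in row 2).
row 3, column 6 = 6 (hidden single in row 3).
row 4, column 1 = 8 (hidden single in row 4).
row 3, column 2 = 8 (hidden single in row 3).
row 4, column 4 = 1 (hidden single in row 4).
row 6, column 4 = 4 (sole candidate).
row 6, column 1 = 1 (hidden single in row 6).
row 8, column 7 = 1 (hidden single in row 8).
row 9, column 1 = 9 (hidden single in row 9).
row 8, column 1 = 5 (hidden single in column 1).
row 5, column 2 = 6 (hidden single in column 2).
row 2, column 2 = 4 (hidden single in column 2).
row 3, column 7 = 4 (hidden single in row 3).
row 1, column 7 = 7: row 1 has {1,2,3,5,6,8,9}; col 7 has {1,4,8,9}; box has {1,4,6,8,9} → only 7 remains.
row 1, column 6 = 4: row 1 has {1,2,3,5,6,7,8,9}; col 6 has {1,5,6,8}; box has {1,2,3,6,8} → only 4 remains.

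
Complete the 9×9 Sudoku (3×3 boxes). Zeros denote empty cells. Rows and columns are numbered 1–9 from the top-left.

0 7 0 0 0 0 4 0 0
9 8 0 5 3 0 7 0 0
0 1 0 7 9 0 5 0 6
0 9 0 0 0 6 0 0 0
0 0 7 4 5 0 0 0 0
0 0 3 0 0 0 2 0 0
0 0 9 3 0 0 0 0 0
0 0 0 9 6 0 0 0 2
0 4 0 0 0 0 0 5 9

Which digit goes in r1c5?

8

r2c9 = 1 (sole candidate).
r2c8 = 2 (sole candidate).
r2c6 = 4 (sole candidate).
r2c3 = 6 (sole candidate).
r1c4 = 6 (hidden single in row 1).
r1c8 = 9 (hidden single in row 1).
r6c6 = 9 (hidden single in row 6).
r5c7 = 9 (hidden single in row 5).
r8c8 = 4 (hidden single in row 8).
r7c5 = 4 (hidden single in row 7).
r8c2 = 3 (hidden single in column 2).
r9c7 = 3 (hidden single in row 9).
r9c1 = 6 (hidden single in row 9).
r5c6 = 3 (hidden single in column 6).
r5c9 = 8 (sole candidate).
r7c9 = 7 (sole candidate).
r1c9 = 3 (sole candidate).
r3c8 = 8 (sole candidate).
r4c7 = 1 (sole candidate).
r5c8 = 6 (sole candidate).
r6c8 = 7 (sole candidate).
r7c8 = 1 (sole candidate).
r8c7 = 8 (sole candidate).
r3c6 = 2 (sole candidate).
r4c8 = 3 (sole candidate).
r5c2 = 2 (sole candidate).
r7c2 = 5 (sole candidate).
r7c6 = 8 (sole candidate).
r7c7 = 6 (sole candidate).
r8c3 = 1 (sole candidate).
r1c6 = 1 (sole candidate).
r3c3 = 4 (sole candidate).
r5c1 = 1 (sole candidate).
r6c2 = 6 (sole candidate).
r7c1 = 2 (sole candidate).
r8c1 = 7 (sole candidate).
r8c6 = 5 (sole candidate).
r9c3 = 8 (sole candidate).
r9c6 = 7 (sole candidate).
r1c1 = 5 (sole candidate).
r1c3 = 2 (sole candidate).
r1c5 = 8: row 1 has {1,2,3,4,5,6,7,9}; col 5 has {3,4,5,6,9}; box has {1,2,3,4,5,6,7,9} → only 8 remains.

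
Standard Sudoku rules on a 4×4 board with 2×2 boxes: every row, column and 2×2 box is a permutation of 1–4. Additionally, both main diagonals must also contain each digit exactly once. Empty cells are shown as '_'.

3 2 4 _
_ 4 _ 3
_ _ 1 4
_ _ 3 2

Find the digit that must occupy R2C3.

R1C4 = 1: row 1 has {2,3,4}; col 4 has {2,3,4}; box has {3,4}; anti-diagonal has {} → only 1 remains.
R2C1 = 1: row 2 has {3,4}; col 1 has {3}; box has {2,3,4} → only 1 remains.
R2C3 = 2: row 2 has {1,3,4}; col 3 has {1,3,4}; box has {1,3,4}; anti-diagonal has {1} → only 2 remains.

2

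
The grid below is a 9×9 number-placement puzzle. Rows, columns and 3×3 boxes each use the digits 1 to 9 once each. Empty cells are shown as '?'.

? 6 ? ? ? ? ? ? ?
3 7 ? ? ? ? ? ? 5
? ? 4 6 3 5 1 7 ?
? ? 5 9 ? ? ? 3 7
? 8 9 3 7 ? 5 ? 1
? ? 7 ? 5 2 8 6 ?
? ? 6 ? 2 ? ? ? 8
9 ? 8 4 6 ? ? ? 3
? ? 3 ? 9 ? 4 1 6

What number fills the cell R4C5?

8

R4C7 = 2: row 4 has {3,5,7,9}; col 7 has {1,4,5,8}; box has {1,3,5,6,7,8} → only 2 remains.
R5C8 = 4: row 5 has {1,3,5,7,8,9}; col 8 has {1,3,6,7}; box has {1,2,3,5,6,7,8} → only 4 remains.
R6C4 = 1: row 6 has {2,5,6,7,8}; col 4 has {3,4,6,9}; box has {2,3,5,7,9} → only 1 remains.
R6C9 = 9: row 6 has {1,2,5,6,7,8}; col 9 has {1,3,5,6,7,8}; box has {1,2,3,4,5,6,7,8} → only 9 remains.
R8C7 = 7: row 8 has {3,4,6,8,9}; col 7 has {1,2,4,5,8}; box has {1,3,4,6,8} → only 7 remains.
R3C9 = 2: row 3 has {1,3,4,5,6,7}; col 9 has {1,3,5,6,7,8,9}; box has {1,5,7} → only 2 remains.
R5C6 = 6: row 5 has {1,3,4,5,7,8,9}; col 6 has {2,5}; box has {1,2,3,5,7,9} → only 6 remains.
R6C1 = 4: row 6 has {1,2,5,6,7,8,9}; col 1 has {3,9}; box has {5,7,8,9} → only 4 remains.
R6C2 = 3: row 6 has {1,2,4,5,6,7,8,9}; col 2 has {6,7,8}; box has {4,5,7,8,9} → only 3 remains.
R7C7 = 9: row 7 has {2,6,8}; col 7 has {1,2,4,5,7,8}; box has {1,3,4,6,7,8} → only 9 remains.
R7C8 = 5: row 7 has {2,6,8,9}; col 8 has {1,3,4,6,7}; box has {1,3,4,6,7,8,9} → only 5 remains.
R8C6 = 1: row 8 has {3,4,6,7,8,9}; col 6 has {2,5,6}; box has {2,4,6,9} → only 1 remains.
R8C8 = 2: row 8 has {1,3,4,6,7,8,9}; col 8 has {1,3,4,5,6,7}; box has {1,3,4,5,6,7,8,9} → only 2 remains.
R1C7 = 3: row 1 has {6}; col 7 has {1,2,4,5,7,8,9}; box has {1,2,5,7} → only 3 remains.
R1C9 = 4: row 1 has {3,6}; col 9 has {1,2,3,5,6,7,8,9}; box has {1,2,3,5,7} → only 4 remains.
R2C7 = 6: row 2 has {3,5,7}; col 7 has {1,2,3,4,5,7,8,9}; box has {1,2,3,4,5,7} → only 6 remains.
R3C1 = 8: row 3 has {1,2,3,4,5,6,7}; col 1 has {3,4,9}; box has {3,4,6,7} → only 8 remains.
R3C2 = 9: row 3 has {1,2,3,4,5,6,7,8}; col 2 has {3,6,7,8}; box has {3,4,6,7,8} → only 9 remains.
R4C2 = 1: row 4 has {2,3,5,7,9}; col 2 has {3,6,7,8,9}; box has {3,4,5,7,8,9} → only 1 remains.
R5C1 = 2: row 5 has {1,3,4,5,6,7,8,9}; col 1 has {3,4,8,9}; box has {1,3,4,5,7,8,9} → only 2 remains.
R7C2 = 4: row 7 has {2,5,6,8,9}; col 2 has {1,3,6,7,8,9}; box has {3,6,8,9} → only 4 remains.
R7C4 = 7: row 7 has {2,4,5,6,8,9}; col 4 has {1,3,4,6,9}; box has {1,2,4,6,9} → only 7 remains.
R7C6 = 3: row 7 has {2,4,5,6,7,8,9}; col 6 has {1,2,5,6}; box has {1,2,4,6,7,9} → only 3 remains.
R8C2 = 5: row 8 has {1,2,3,4,6,7,8,9}; col 2 has {1,3,4,6,7,8,9}; box has {3,4,6,8,9} → only 5 remains.
R9C1 = 7: row 9 has {1,3,4,6,9}; col 1 has {2,3,4,8,9}; box has {3,4,5,6,8,9} → only 7 remains.
R9C2 = 2: row 9 has {1,3,4,6,7,9}; col 2 has {1,3,4,5,6,7,8,9}; box has {3,4,5,6,7,8,9} → only 2 remains.
R9C6 = 8: row 9 has {1,2,3,4,6,7,9}; col 6 has {1,2,3,5,6}; box has {1,2,3,4,6,7,9} → only 8 remains.
R4C1 = 6: row 4 has {1,2,3,5,7,9}; col 1 has {2,3,4,7,8,9}; box has {1,2,3,4,5,7,8,9} → only 6 remains.
R4C6 = 4: row 4 has {1,2,3,5,6,7,9}; col 6 has {1,2,3,5,6,8}; box has {1,2,3,5,6,7,9} → only 4 remains.
R7C1 = 1: row 7 has {2,3,4,5,6,7,8,9}; col 1 has {2,3,4,6,7,8,9}; box has {2,3,4,5,6,7,8,9} → only 1 remains.
R9C4 = 5: row 9 has {1,2,3,4,6,7,8,9}; col 4 has {1,3,4,6,7,9}; box has {1,2,3,4,6,7,8,9} → only 5 remains.
R1C1 = 5: row 1 has {3,4,6}; col 1 has {1,2,3,4,6,7,8,9}; box has {3,4,6,7,8,9} → only 5 remains.
R2C6 = 9: row 2 has {3,5,6,7}; col 6 has {1,2,3,4,5,6,8}; box has {3,5,6} → only 9 remains.
R2C8 = 8: row 2 has {3,5,6,7,9}; col 8 has {1,2,3,4,5,6,7}; box has {1,2,3,4,5,6,7} → only 8 remains.
R4C5 = 8: row 4 has {1,2,3,4,5,6,7,9}; col 5 has {2,3,5,6,7,9}; box has {1,2,3,4,5,6,7,9} → only 8 remains.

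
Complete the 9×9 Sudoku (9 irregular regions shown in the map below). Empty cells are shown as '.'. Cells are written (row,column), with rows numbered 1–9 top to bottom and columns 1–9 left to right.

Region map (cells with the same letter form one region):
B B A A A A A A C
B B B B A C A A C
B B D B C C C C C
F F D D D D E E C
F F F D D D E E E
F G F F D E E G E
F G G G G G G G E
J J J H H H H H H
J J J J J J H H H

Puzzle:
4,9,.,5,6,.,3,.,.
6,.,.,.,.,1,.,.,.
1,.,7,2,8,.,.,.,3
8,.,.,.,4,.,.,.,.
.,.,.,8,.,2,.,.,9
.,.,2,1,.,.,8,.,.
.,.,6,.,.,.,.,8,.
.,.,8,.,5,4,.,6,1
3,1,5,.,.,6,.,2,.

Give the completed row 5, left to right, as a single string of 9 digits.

(1,3) = 1: row 1 has {3,4,5,6,9}; col 3 has {2,5,6,7,8}; region has {3,5,6} → only 1 remains.
(1,8) = 7: row 1 has {1,3,4,5,6,9}; col 8 has {2,6,8}; region has {1,3,5,6} → only 7 remains.
(1,9) = 2: row 1 has {1,3,4,5,6,7,9}; col 9 has {1,3,9}; region has {1,3,8} → only 2 remains.
(2,3) = 3: row 2 has {1,6}; col 3 has {1,2,5,6,7,8}; region has {1,2,4,6,9} → only 3 remains.
(2,4) = 7: row 2 has {1,3,6}; col 4 has {1,2,5,8}; region has {1,2,3,4,6,9} → only 7 remains.
(3,2) = 5: row 3 has {1,2,3,7,8}; col 2 has {1,9}; region has {1,2,3,4,6,7,9} → only 5 remains.
(3,6) = 9: row 3 has {1,2,3,5,7,8}; col 6 has {1,2,4,6}; region has {1,2,3,8} → only 9 remains.
(3,8) = 4: row 3 has {1,2,3,5,7,8,9}; col 8 has {2,6,7,8}; region has {1,2,3,8,9} → only 4 remains.
(4,3) = 9: row 4 has {4,8}; col 3 has {1,2,3,5,6,7,8}; region has {2,4,7,8} → only 9 remains.
(5,3) = 4: row 5 has {2,8,9}; col 3 has {1,2,3,5,6,7,8,9}; region has {1,2,8} → only 4 remains.
(6,5) = 3: row 6 has {1,2,8}; col 5 has {4,5,6,8}; region has {2,4,7,8,9} → only 3 remains.
(1,6) = 8: row 1 has {1,2,3,4,5,6,7,9}; col 6 has {1,2,4,6,9}; region has {1,3,5,6,7} → only 8 remains.
(2,2) = 8: row 2 has {1,3,6,7}; col 2 has {1,5,9}; region has {1,2,3,4,5,6,7,9} → only 8 remains.
(2,8) = 9: row 2 has {1,3,6,7,8}; col 8 has {2,4,6,7,8}; region has {1,3,5,6,7,8} → only 9 remains.
(2,9) = 5: row 2 has {1,3,6,7,8,9}; col 9 has {1,2,3,9}; region has {1,2,3,4,8,9} → only 5 remains.
(3,7) = 6: row 3 has {1,2,3,4,5,7,8,9}; col 7 has {3,8}; region has {1,2,3,4,5,8,9} → only 6 remains.
(4,4) = 6: row 4 has {4,8,9}; col 4 has {1,2,5,7,8}; region has {2,3,4,7,8,9} → only 6 remains.
(4,6) = 5: row 4 has {4,6,8,9}; col 6 has {1,2,4,6,8,9}; region has {2,3,4,6,7,8,9} → only 5 remains.
(4,9) = 7: row 4 has {4,5,6,8,9}; col 9 has {1,2,3,5,9}; region has {1,2,3,4,5,6,8,9} → only 7 remains.
(5,5) = 1: row 5 has {2,4,8,9}; col 5 has {3,4,5,6,8}; region has {2,3,4,5,6,7,8,9} → only 1 remains.
(6,6) = 7: row 6 has {1,2,3,8}; col 6 has {1,2,4,5,6,8,9}; region has {8,9} → only 7 remains.
(6,8) = 5: row 6 has {1,2,3,7,8}; col 8 has {2,4,6,7,8,9}; region has {6,8} → only 5 remains.
(7,6) = 3: row 7 has {6,8}; col 6 has {1,2,4,5,6,7,8,9}; region has {5,6,8} → only 3 remains.
(7,9) = 4: row 7 has {3,6,8}; col 9 has {1,2,3,5,7,9}; region has {7,8,9} → only 4 remains.
(9,9) = 8: row 9 has {1,2,3,5,6}; col 9 has {1,2,3,4,5,7,9}; region has {1,2,4,5,6} → only 8 remains.
(2,5) = 2: row 2 has {1,3,5,6,7,8,9}; col 5 has {1,3,4,5,6,8}; region has {1,3,5,6,7,8,9} → only 2 remains.
(2,7) = 4: row 2 has {1,2,3,5,6,7,8,9}; col 7 has {3,6,8}; region has {1,2,3,5,6,7,8,9} → only 4 remains.
(4,2) = 3: row 4 has {4,5,6,7,8,9}; col 2 has {1,5,8,9}; region has {1,2,4,8} → only 3 remains.
(4,8) = 1: row 4 has {3,4,5,6,7,8,9}; col 8 has {2,4,5,6,7,8,9}; region has {4,7,8,9} → only 1 remains.
(5,7) = 5: row 5 has {1,2,4,8,9}; col 7 has {3,4,6,8}; region has {1,4,7,8,9} → only 5 remains.
(5,8) = 3: row 5 has {1,2,4,5,8,9}; col 8 has {1,2,4,5,6,7,8,9}; region has {1,4,5,7,8,9} → only 3 remains.
(6,1) = 9: row 6 has {1,2,3,5,7,8}; col 1 has {1,3,4,6,8}; region has {1,2,3,4,8} → only 9 remains.
(6,2) = 4: row 6 has {1,2,3,5,7,8,9}; col 2 has {1,3,5,8,9}; region has {3,5,6,8} → only 4 remains.
(6,9) = 6: row 6 has {1,2,3,4,5,7,8,9}; col 9 has {1,2,3,4,5,7,8,9}; region has {1,3,4,5,7,8,9} → only 6 remains.
(7,4) = 9: row 7 has {3,4,6,8}; col 4 has {1,2,5,6,7,8}; region has {3,4,5,6,8} → only 9 remains.
(7,5) = 7: row 7 has {3,4,6,8,9}; col 5 has {1,2,3,4,5,6,8}; region has {3,4,5,6,8,9} → only 7 remains.
(8,4) = 3: row 8 has {1,4,5,6,8}; col 4 has {1,2,5,6,7,8,9}; region has {1,2,4,5,6,8} → only 3 remains.
(9,4) = 4: row 9 has {1,2,3,5,6,8}; col 4 has {1,2,3,5,6,7,8,9}; region has {1,3,5,6,8} → only 4 remains.
(9,5) = 9: row 9 has {1,2,3,4,5,6,8}; col 5 has {1,2,3,4,5,6,7,8}; region has {1,3,4,5,6,8} → only 9 remains.
(9,7) = 7: row 9 has {1,2,3,4,5,6,8,9}; col 7 has {3,4,5,6,8}; region has {1,2,3,4,5,6,8} → only 7 remains.
(4,7) = 2: row 4 has {1,3,4,5,6,7,8,9}; col 7 has {3,4,5,6,7,8}; region has {1,3,4,5,6,7,8,9} → only 2 remains.
(5,1) = 7: row 5 has {1,2,3,4,5,8,9}; col 1 has {1,3,4,6,8,9}; region has {1,2,3,4,8,9} → only 7 remains.
(5,2) = 6: row 5 has {1,2,3,4,5,7,8,9}; col 2 has {1,3,4,5,8,9}; region has {1,2,3,4,7,8,9} → only 6 remains.

764812539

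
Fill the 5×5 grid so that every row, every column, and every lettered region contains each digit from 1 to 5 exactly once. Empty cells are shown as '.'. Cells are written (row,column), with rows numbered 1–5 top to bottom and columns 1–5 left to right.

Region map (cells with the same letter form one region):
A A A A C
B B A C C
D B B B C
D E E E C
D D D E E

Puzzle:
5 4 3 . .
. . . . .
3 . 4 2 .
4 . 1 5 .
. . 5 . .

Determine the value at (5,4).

(1,4) = 1 (sole candidate).
(1,5) = 2 (sole candidate).
(2,1) = 1 (sole candidate).
(2,3) = 2 (sole candidate).
(3,2) = 5 (sole candidate).
(3,5) = 1 (sole candidate).
(4,5) = 3 (sole candidate).
(5,1) = 2 (sole candidate).
(5,2) = 1 (sole candidate).
(5,5) = 4 (sole candidate).
(2,2) = 3 (sole candidate).
(2,4) = 4 (sole candidate).
(2,5) = 5 (sole candidate).
(4,2) = 2 (sole candidate).
(5,4) = 3: row 5 has {1,2,4,5}; col 4 has {1,2,4,5}; region has {1,2,4,5} → only 3 remains.

3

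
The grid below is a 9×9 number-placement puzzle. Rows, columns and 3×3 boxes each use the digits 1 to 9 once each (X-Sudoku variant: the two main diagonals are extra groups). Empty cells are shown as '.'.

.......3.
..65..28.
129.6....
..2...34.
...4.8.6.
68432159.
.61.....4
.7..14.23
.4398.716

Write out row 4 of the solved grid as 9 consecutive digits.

512796348

R1C2 = 5 (sole candidate).
R1C9 = 9 (sole candidate).
R2C2 = 3 (sole candidate).
R3C7 = 4 (sole candidate).
R4C4 = 7: row 4 has {2,3,4}; col 4 has {3,4,5,9}; box has {1,2,3,4,8}; main diagonal has {1,2,3,6,9} → only 7 remains.
R5C5 = 5 (sole candidate).
R5C7 = 1 (sole candidate).
R6C9 = 7 (sole candidate).
R7C4 = 2 (sole candidate).
R7C7 = 8 (sole candidate).
R7C8 = 5 (sole candidate).
R8C4 = 6 (sole candidate).
R8C7 = 9 (sole candidate).
R9C1 = 2 (sole candidate).
R9C6 = 5 (sole candidate).
R1C1 = 4 (sole candidate).
R1C5 = 7 (sole candidate).
R1C6 = 2 (sole candidate).
R1C7 = 6 (sole candidate).
R2C1 = 7 (sole candidate).
R2C6 = 9 (sole candidate).
R2C9 = 1 (sole candidate).
R3C4 = 8 (sole candidate).
R3C6 = 3 (sole candidate).
R3C8 = 7 (sole candidate).
R3C9 = 5 (sole candidate).
R4C5 = 9: row 4 has {2,3,4,7}; col 5 has {1,2,5,6,7,8}; box has {1,2,3,4,5,7,8} → only 9 remains.
R4C6 = 6: row 4 has {2,3,4,7,9}; col 6 has {1,2,3,4,5,8,9}; box has {1,2,3,4,5,7,8,9}; anti-diagonal has {1,2,3,4,5,7,8,9} → only 6 remains.
R4C9 = 8: row 4 has {2,3,4,6,7,9}; col 9 has {1,3,4,5,6,7,9}; box has {1,3,4,5,6,7,9} → only 8 remains.
R5C2 = 9 (sole candidate).
R5C3 = 7 (sole candidate).
R5C9 = 2 (sole candidate).
R7C1 = 9 (sole candidate).
R7C5 = 3 (sole candidate).
R7C6 = 7 (sole candidate).
R1C3 = 8 (sole candidate).
R1C4 = 1 (sole candidate).
R2C5 = 4 (sole candidate).
R4C1 = 5: row 4 has {2,3,4,6,7,8,9}; col 1 has {1,2,4,6,7,9}; box has {2,4,6,7,8,9} → only 5 remains.
R4C2 = 1: row 4 has {2,3,4,5,6,7,8,9}; col 2 has {2,3,4,5,6,7,8,9}; box has {2,4,5,6,7,8,9} → only 1 remains.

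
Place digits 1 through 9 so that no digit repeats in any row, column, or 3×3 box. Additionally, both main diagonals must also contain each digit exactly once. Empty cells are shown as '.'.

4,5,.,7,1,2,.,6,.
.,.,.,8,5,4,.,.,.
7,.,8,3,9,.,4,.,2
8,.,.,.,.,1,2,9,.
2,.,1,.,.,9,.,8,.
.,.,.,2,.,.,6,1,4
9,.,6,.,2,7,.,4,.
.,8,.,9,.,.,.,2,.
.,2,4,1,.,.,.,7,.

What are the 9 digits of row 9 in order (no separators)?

r2c8 = 3 (sole candidate).
r3c6 = 6 (sole candidate).
r3c8 = 5 (sole candidate).
r5c5 = 7 (sole candidate).
r7c4 = 5 (sole candidate).
r8c6 = 3 (sole candidate).
r9c1 = 5: row 9 has {1,2,4,7}; col 1 has {2,4,7,8,9}; box has {2,4,6,8,9}; anti-diagonal has {1,2,3,4,6,7,8} → only 5 remains.
r9c6 = 8: row 9 has {1,2,4,5,7}; col 6 has {1,2,3,4,6,7,9}; box has {1,2,3,5,7,9} → only 8 remains.
r1c9 = 9 (sole candidate).
r3c2 = 1 (sole candidate).
r4c4 = 6 (sole candidate).
r5c4 = 4 (sole candidate).
r6c1 = 3 (sole candidate).
r6c5 = 8 (sole candidate).
r6c6 = 5 (sole candidate).
r7c2 = 3 (sole candidate).
r7c7 = 1 (sole candidate).
r7c9 = 8 (sole candidate).
r8c1 = 1 (sole candidate).
r8c3 = 7 (sole candidate).
r8c7 = 5 (sole candidate).
r8c9 = 6 (sole candidate).
r9c5 = 6: row 9 has {1,2,4,5,7,8}; col 5 has {1,2,5,7,8,9}; box has {1,2,3,5,7,8,9} → only 6 remains.
r9c9 = 3: row 9 has {1,2,4,5,6,7,8}; col 9 has {2,4,6,8,9}; box has {1,2,4,5,6,7,8}; main diagonal has {1,2,4,5,6,7,8} → only 3 remains.
r1c3 = 3 (sole candidate).
r1c7 = 8 (sole candidate).
r2c1 = 6 (sole candidate).
r2c2 = 9 (sole candidate).
r2c3 = 2 (sole candidate).
r2c7 = 7 (sole candidate).
r2c9 = 1 (sole candidate).
r4c3 = 5 (sole candidate).
r4c5 = 3 (sole candidate).
r4c9 = 7 (sole candidate).
r5c2 = 6 (sole candidate).
r5c7 = 3 (sole candidate).
r5c9 = 5 (sole candidate).
r6c2 = 7 (sole candidate).
r6c3 = 9 (sole candidate).
r8c5 = 4 (sole candidate).
r9c7 = 9: row 9 has {1,2,3,4,5,6,7,8}; col 7 has {1,2,3,4,5,6,7,8}; box has {1,2,3,4,5,6,7,8} → only 9 remains.

524168973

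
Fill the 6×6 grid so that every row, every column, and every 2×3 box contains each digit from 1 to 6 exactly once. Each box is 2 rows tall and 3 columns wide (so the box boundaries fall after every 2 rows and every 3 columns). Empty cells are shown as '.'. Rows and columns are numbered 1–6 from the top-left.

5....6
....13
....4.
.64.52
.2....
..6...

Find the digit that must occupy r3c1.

r1c5 = 2: row 1 has {5,6}; col 5 has {1,4,5}; box has {1,3,6} → only 2 remains.
r2c2 = 4: row 2 has {1,3}; col 2 has {2,6}; box has {5} → only 4 remains.
r2c3 = 2: row 2 has {1,3,4}; col 3 has {4,6}; box has {4,5} → only 2 remains.
r2c4 = 5: row 2 has {1,2,3,4}; col 4 has {}; box has {1,2,3,6} → only 5 remains.
r3c6 = 1: row 3 has {4}; col 6 has {2,3,6}; box has {2,4,5} → only 1 remains.
r4c4 = 3: row 4 has {2,4,5,6}; col 4 has {5}; box has {1,2,4,5} → only 3 remains.
r6c5 = 3: row 6 has {6}; col 5 has {1,2,4,5}; box has {} → only 3 remains.
r1c4 = 4: row 1 has {2,5,6}; col 4 has {3,5}; box has {1,2,3,5,6} → only 4 remains.
r2c1 = 6: row 2 has {1,2,3,4,5}; col 1 has {5}; box has {2,4,5} → only 6 remains.
r3c4 = 6: row 3 has {1,4}; col 4 has {3,4,5}; box has {1,2,3,4,5} → only 6 remains.
r4c1 = 1: row 4 has {2,3,4,5,6}; col 1 has {5,6}; box has {4,6} → only 1 remains.
r5c4 = 1: row 5 has {2}; col 4 has {3,4,5,6}; box has {3} → only 1 remains.
r5c5 = 6: row 5 has {1,2}; col 5 has {1,2,3,4,5}; box has {1,3} → only 6 remains.
r6c1 = 4: row 6 has {3,6}; col 1 has {1,5,6}; box has {2,6} → only 4 remains.
r6c4 = 2: row 6 has {3,4,6}; col 4 has {1,3,4,5,6}; box has {1,3,6} → only 2 remains.
r6c6 = 5: row 6 has {2,3,4,6}; col 6 has {1,2,3,6}; box has {1,2,3,6} → only 5 remains.
r5c1 = 3: row 5 has {1,2,6}; col 1 has {1,4,5,6}; box has {2,4,6} → only 3 remains.
r5c3 = 5: row 5 has {1,2,3,6}; col 3 has {2,4,6}; box has {2,3,4,6} → only 5 remains.
r5c6 = 4: row 5 has {1,2,3,5,6}; col 6 has {1,2,3,5,6}; box has {1,2,3,5,6} → only 4 remains.
r6c2 = 1: row 6 has {2,3,4,5,6}; col 2 has {2,4,6}; box has {2,3,4,5,6} → only 1 remains.
r1c2 = 3: row 1 has {2,4,5,6}; col 2 has {1,2,4,6}; box has {2,4,5,6} → only 3 remains.
r1c3 = 1: row 1 has {2,3,4,5,6}; col 3 has {2,4,5,6}; box has {2,3,4,5,6} → only 1 remains.
r3c1 = 2: row 3 has {1,4,6}; col 1 has {1,3,4,5,6}; box has {1,4,6} → only 2 remains.

2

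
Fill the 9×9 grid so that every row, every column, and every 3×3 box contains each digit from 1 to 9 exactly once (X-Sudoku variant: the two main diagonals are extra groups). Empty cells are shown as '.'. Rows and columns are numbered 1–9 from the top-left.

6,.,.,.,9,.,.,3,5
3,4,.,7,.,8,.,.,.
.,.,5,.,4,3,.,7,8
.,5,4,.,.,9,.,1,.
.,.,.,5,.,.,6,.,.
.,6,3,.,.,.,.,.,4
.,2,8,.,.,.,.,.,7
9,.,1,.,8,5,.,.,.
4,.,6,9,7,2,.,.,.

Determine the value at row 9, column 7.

row 1, column 6 = 1: row 1 has {3,5,6,9}; col 6 has {2,3,5,8,9}; box has {3,4,7,8,9} → only 1 remains.
row 6, column 6 = 7: row 6 has {3,4,6}; col 6 has {1,2,3,5,8,9}; box has {5,9}; main diagonal has {4,5,6} → only 7 remains.
row 7, column 1 = 5: row 7 has {2,7,8}; col 1 has {3,4,6,9}; box has {1,2,4,6,8,9} → only 5 remains.
row 8, column 8 = 2: row 8 has {1,5,8,9}; col 8 has {1,3,7}; box has {7}; main diagonal has {4,5,6,7} → only 2 remains.
row 9, column 2 = 3: row 9 has {2,4,6,7,9}; col 2 has {2,4,5,6}; box has {1,2,4,5,6,8,9} → only 3 remains.
row 9, column 9 = 1: row 9 has {2,3,4,6,7,9}; col 9 has {4,5,7,8}; box has {2,7}; main diagonal has {2,4,5,6,7} → only 1 remains.
row 1, column 4 = 2: row 1 has {1,3,5,6,9}; col 4 has {5,7,9}; box has {1,3,4,7,8,9} → only 2 remains.
row 1, column 7 = 4: row 1 has {1,2,3,5,6,9}; col 7 has {6}; box has {3,5,7,8} → only 4 remains.
row 2, column 8 = 6: row 2 has {3,4,7,8}; col 8 has {1,2,3,7}; box has {3,4,5,7,8}; anti-diagonal has {4,5,8,9} → only 6 remains.
row 3, column 4 = 6: row 3 has {3,4,5,7,8}; col 4 has {2,5,7,9}; box has {1,2,3,4,7,8,9} → only 6 remains.
row 5, column 5 = 3: row 5 has {5,6}; col 5 has {4,7,8,9}; box has {5,7,9}; main diagonal has {1,2,4,5,6,7}; anti-diagonal has {4,5,6,8,9} → only 3 remains.
row 5, column 6 = 4: row 5 has {3,5,6}; col 6 has {1,2,3,5,7,8,9}; box has {3,5,7,9} → only 4 remains.
row 6, column 4 = 1: row 6 has {3,4,6,7}; col 4 has {2,5,6,7,9}; box has {3,4,5,7,9}; anti-diagonal has {3,4,5,6,8,9} → only 1 remains.
row 6, column 5 = 2: row 6 has {1,3,4,6,7}; col 5 has {3,4,7,8,9}; box has {1,3,4,5,7,9} → only 2 remains.
row 7, column 6 = 6: row 7 has {2,5,7,8}; col 6 has {1,2,3,4,5,7,8,9}; box has {2,5,7,8,9} → only 6 remains.
row 7, column 7 = 9: row 7 has {2,5,6,7,8}; col 7 has {4,6}; box has {1,2,7}; main diagonal has {1,2,3,4,5,6,7} → only 9 remains.
row 7, column 8 = 4: row 7 has {2,5,6,7,8,9}; col 8 has {1,2,3,6,7}; box has {1,2,7,9} → only 4 remains.
row 8, column 2 = 7: row 8 has {1,2,5,8,9}; col 2 has {2,3,4,5,6}; box has {1,2,3,4,5,6,8,9}; anti-diagonal has {1,3,4,5,6,8,9} → only 7 remains.
row 8, column 7 = 3: row 8 has {1,2,5,7,8,9}; col 7 has {4,6,9}; box has {1,2,4,7,9} → only 3 remains.
row 8, column 9 = 6: row 8 has {1,2,3,5,7,8,9}; col 9 has {1,4,5,7,8}; box has {1,2,3,4,7,9} → only 6 remains.
row 1, column 2 = 8: row 1 has {1,2,3,4,5,6,9}; col 2 has {2,3,4,5,6,7}; box has {3,4,5,6} → only 8 remains.
row 1, column 3 = 7: row 1 has {1,2,3,4,5,6,8,9}; col 3 has {1,3,4,5,6,8}; box has {3,4,5,6,8} → only 7 remains.
row 2, column 5 = 5: row 2 has {3,4,6,7,8}; col 5 has {2,3,4,7,8,9}; box has {1,2,3,4,6,7,8,9} → only 5 remains.
row 3, column 7 = 2: row 3 has {3,4,5,6,7,8}; col 7 has {3,4,6,9}; box has {3,4,5,6,7,8}; anti-diagonal has {1,3,4,5,6,7,8,9} → only 2 remains.
row 4, column 4 = 8: row 4 has {1,4,5,9}; col 4 has {1,2,5,6,7,9}; box has {1,2,3,4,5,7,9}; main diagonal has {1,2,3,4,5,6,7,9} → only 8 remains.
row 4, column 5 = 6: row 4 has {1,4,5,8,9}; col 5 has {2,3,4,5,7,8,9}; box has {1,2,3,4,5,7,8,9} → only 6 remains.
row 4, column 7 = 7: row 4 has {1,4,5,6,8,9}; col 7 has {2,3,4,6,9}; box has {1,4,6} → only 7 remains.
row 6, column 1 = 8: row 6 has {1,2,3,4,6,7}; col 1 has {3,4,5,6,9}; box has {3,4,5,6} → only 8 remains.
row 6, column 7 = 5: row 6 has {1,2,3,4,6,7,8}; col 7 has {2,3,4,6,7,9}; box has {1,4,6,7} → only 5 remains.
row 6, column 8 = 9: row 6 has {1,2,3,4,5,6,7,8}; col 8 has {1,2,3,4,6,7}; box has {1,4,5,6,7} → only 9 remains.
row 7, column 4 = 3: row 7 has {2,4,5,6,7,8,9}; col 4 has {1,2,5,6,7,8,9}; box has {2,5,6,7,8,9} → only 3 remains.
row 7, column 5 = 1: row 7 has {2,3,4,5,6,7,8,9}; col 5 has {2,3,4,5,6,7,8,9}; box has {2,3,5,6,7,8,9} → only 1 remains.
row 8, column 4 = 4: row 8 has {1,2,3,5,6,7,8,9}; col 4 has {1,2,3,5,6,7,8,9}; box has {1,2,3,5,6,7,8,9} → only 4 remains.
row 9, column 7 = 8: row 9 has {1,2,3,4,6,7,9}; col 7 has {2,3,4,5,6,7,9}; box has {1,2,3,4,6,7,9} → only 8 remains.

8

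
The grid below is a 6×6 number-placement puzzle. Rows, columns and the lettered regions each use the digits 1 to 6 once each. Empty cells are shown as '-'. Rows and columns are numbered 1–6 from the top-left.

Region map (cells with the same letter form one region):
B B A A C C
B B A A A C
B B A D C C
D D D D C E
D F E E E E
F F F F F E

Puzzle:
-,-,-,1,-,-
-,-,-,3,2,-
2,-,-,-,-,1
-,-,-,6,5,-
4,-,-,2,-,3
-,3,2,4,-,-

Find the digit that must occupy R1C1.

3

R3C4 = 5: row 3 has {1,2}; col 4 has {1,2,3,4,6}; region has {4,6} → only 5 remains.
R4C6 = 4: row 4 has {5,6}; col 6 has {1,3}; region has {2,3} → only 4 remains.
R2C6 = 6: row 2 has {2,3}; col 6 has {1,3,4}; region has {1,5} → only 6 remains.
R6C6 = 5: row 6 has {2,3,4}; col 6 has {1,3,4,6}; region has {2,3,4} → only 5 remains.
R1C6 = 2: row 1 has {1}; col 6 has {1,3,4,5,6}; region has {1,5,6} → only 2 remains.
R3C5 = 3: in row 3, 3 can only go here (every other open cell in that row sees a 3).
R1C5 = 4: row 1 has {1,2}; col 5 has {2,3,5}; region has {1,2,3,5,6} → only 4 remains.
R1C1 = 3: in row 1, 3 can only go here (every other open cell in that row sees a 3).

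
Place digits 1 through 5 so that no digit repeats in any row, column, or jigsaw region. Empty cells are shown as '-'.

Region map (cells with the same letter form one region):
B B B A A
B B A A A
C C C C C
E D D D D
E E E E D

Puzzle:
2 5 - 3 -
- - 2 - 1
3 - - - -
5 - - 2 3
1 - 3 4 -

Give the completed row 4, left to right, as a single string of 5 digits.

r1c5 = 4 (sole candidate).
r2c1 = 4 (sole candidate).
r2c2 = 3 (sole candidate).
r2c4 = 5 (sole candidate).
r3c4 = 1 (sole candidate).
r5c2 = 2 (sole candidate).
r5c5 = 5 (sole candidate).
r1c3 = 1 (sole candidate).
r3c2 = 4 (sole candidate).
r3c3 = 5 (sole candidate).
r3c5 = 2 (sole candidate).
r4c2 = 1: row 4 has {2,3,5}; col 2 has {2,3,4,5}; region has {2,3,5} → only 1 remains.
r4c3 = 4: row 4 has {1,2,3,5}; col 3 has {1,2,3,5}; region has {1,2,3,5} → only 4 remains.

51423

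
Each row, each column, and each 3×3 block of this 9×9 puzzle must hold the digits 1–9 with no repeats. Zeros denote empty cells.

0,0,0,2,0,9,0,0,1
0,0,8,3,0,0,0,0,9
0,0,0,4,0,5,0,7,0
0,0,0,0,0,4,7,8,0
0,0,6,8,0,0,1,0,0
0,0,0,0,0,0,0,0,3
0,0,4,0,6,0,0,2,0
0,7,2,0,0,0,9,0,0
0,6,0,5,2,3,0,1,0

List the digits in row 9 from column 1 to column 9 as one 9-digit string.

R8C4 = 1: row 8 has {2,7,9}; col 4 has {2,3,4,5,8}; box has {2,3,5,6} → only 1 remains.
R8C6 = 8: row 8 has {1,2,7,9}; col 6 has {3,4,5,9}; box has {1,2,3,5,6} → only 8 remains.
R9C3 = 9: row 9 has {1,2,3,5,6}; col 3 has {2,4,6,8}; box has {2,4,6,7} → only 9 remains.
R7C6 = 7: row 7 has {2,4,6}; col 6 has {3,4,5,8,9}; box has {1,2,3,5,6,8} → only 7 remains.
R8C5 = 4: row 8 has {1,2,7,8,9}; col 5 has {2,6}; box has {1,2,3,5,6,7,8} → only 4 remains.
R9C1 = 8: row 9 has {1,2,3,5,6,9}; col 1 has {}; box has {2,4,6,7,9} → only 8 remains.
R9C7 = 4: row 9 has {1,2,3,5,6,8,9}; col 7 has {1,7,9}; box has {1,2,9} → only 4 remains.
R9C9 = 7: row 9 has {1,2,3,4,5,6,8,9}; col 9 has {1,3,9}; box has {1,2,4,9} → only 7 remains.

869523417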